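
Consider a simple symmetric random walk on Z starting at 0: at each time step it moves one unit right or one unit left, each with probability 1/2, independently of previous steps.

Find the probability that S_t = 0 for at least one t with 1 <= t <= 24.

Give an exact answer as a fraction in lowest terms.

Answer: 3518265/4194304

Derivation:
Count via complement. Let g(t,s) = #length-t paths at position s with S_1..S_t all ≠ 0.
g(t,s) = g(t-1,s-1) + g(t-1,s+1) for s ≠ 0; g(t,0) = 0.
t=0: g(0,0)=1
t=1: g(1,-1)=1 g(1,1)=1
t=2: g(2,-2)=1 g(2,2)=1
t=3: g(3,-3)=1 g(3,-1)=1 g(3,1)=1 g(3,3)=1
t=4: g(4,-4)=1 g(4,-2)=2 g(4,2)=2 g(4,4)=1
t=5: g(5,-5)=1 g(5,-3)=3 g(5,-1)=2 g(5,1)=2 g(5,3)=3 g(5,5)=1
t=6: g(6,-6)=1 g(6,-4)=4 g(6,-2)=5 g(6,2)=5 g(6,4)=4 g(6,6)=1
t=7: g(7,-7)=1 g(7,-5)=5 g(7,-3)=9 g(7,-1)=5 g(7,1)=5 g(7,3)=9 g(7,5)=5 g(7,7)=1
t=8: g(8,-8)=1 g(8,-6)=6 g(8,-4)=14 g(8,-2)=14 g(8,2)=14 g(8,4)=14 g(8,6)=6 g(8,8)=1
t=9: g(9,-9)=1 g(9,-7)=7 g(9,-5)=20 g(9,-3)=28 g(9,-1)=14 g(9,1)=14 g(9,3)=28 g(9,5)=20 g(9,7)=7 g(9,9)=1
t=10: g(10,-10)=1 g(10,-8)=8 g(10,-6)=27 g(10,-4)=48 g(10,-2)=42 g(10,2)=42 g(10,4)=48 g(10,6)=27 g(10,8)=8 g(10,10)=1
t=11: g(11,-11)=1 g(11,-9)=9 g(11,-7)=35 g(11,-5)=75 g(11,-3)=90 g(11,-1)=42 g(11,1)=42 g(11,3)=90 g(11,5)=75 g(11,7)=35 g(11,9)=9 g(11,11)=1
t=12: g(12,-12)=1 g(12,-10)=10 g(12,-8)=44 g(12,-6)=110 g(12,-4)=165 g(12,-2)=132 g(12,2)=132 g(12,4)=165 g(12,6)=110 g(12,8)=44 g(12,10)=10 g(12,12)=1
t=13: g(13,-13)=1 g(13,-11)=11 g(13,-9)=54 g(13,-7)=154 g(13,-5)=275 g(13,-3)=297 g(13,-1)=132 g(13,1)=132 g(13,3)=297 g(13,5)=275 g(13,7)=154 g(13,9)=54 g(13,11)=11 g(13,13)=1
t=14: g(14,-14)=1 g(14,-12)=12 g(14,-10)=65 g(14,-8)=208 g(14,-6)=429 g(14,-4)=572 g(14,-2)=429 g(14,2)=429 g(14,4)=572 g(14,6)=429 g(14,8)=208 g(14,10)=65 g(14,12)=12 g(14,14)=1
t=15: g(15,-15)=1 g(15,-13)=13 g(15,-11)=77 g(15,-9)=273 g(15,-7)=637 g(15,-5)=1001 g(15,-3)=1001 g(15,-1)=429 g(15,1)=429 g(15,3)=1001 g(15,5)=1001 g(15,7)=637 g(15,9)=273 g(15,11)=77 g(15,13)=13 g(15,15)=1
t=16: g(16,-16)=1 g(16,-14)=14 g(16,-12)=90 g(16,-10)=350 g(16,-8)=910 g(16,-6)=1638 g(16,-4)=2002 g(16,-2)=1430 g(16,2)=1430 g(16,4)=2002 g(16,6)=1638 g(16,8)=910 g(16,10)=350 g(16,12)=90 g(16,14)=14 g(16,16)=1
t=17: g(17,-17)=1 g(17,-15)=15 g(17,-13)=104 g(17,-11)=440 g(17,-9)=1260 g(17,-7)=2548 g(17,-5)=3640 g(17,-3)=3432 g(17,-1)=1430 g(17,1)=1430 g(17,3)=3432 g(17,5)=3640 g(17,7)=2548 g(17,9)=1260 g(17,11)=440 g(17,13)=104 g(17,15)=15 g(17,17)=1
t=18: g(18,-18)=1 g(18,-16)=16 g(18,-14)=119 g(18,-12)=544 g(18,-10)=1700 g(18,-8)=3808 g(18,-6)=6188 g(18,-4)=7072 g(18,-2)=4862 g(18,2)=4862 g(18,4)=7072 g(18,6)=6188 g(18,8)=3808 g(18,10)=1700 g(18,12)=544 g(18,14)=119 g(18,16)=16 g(18,18)=1
t=19: g(19,-19)=1 g(19,-17)=17 g(19,-15)=135 g(19,-13)=663 g(19,-11)=2244 g(19,-9)=5508 g(19,-7)=9996 g(19,-5)=13260 g(19,-3)=11934 g(19,-1)=4862 g(19,1)=4862 g(19,3)=11934 g(19,5)=13260 g(19,7)=9996 g(19,9)=5508 g(19,11)=2244 g(19,13)=663 g(19,15)=135 g(19,17)=17 g(19,19)=1
t=20: g(20,-20)=1 g(20,-18)=18 g(20,-16)=152 g(20,-14)=798 g(20,-12)=2907 g(20,-10)=7752 g(20,-8)=15504 g(20,-6)=23256 g(20,-4)=25194 g(20,-2)=16796 g(20,2)=16796 g(20,4)=25194 g(20,6)=23256 g(20,8)=15504 g(20,10)=7752 g(20,12)=2907 g(20,14)=798 g(20,16)=152 g(20,18)=18 g(20,20)=1
t=21: g(21,-21)=1 g(21,-19)=19 g(21,-17)=170 g(21,-15)=950 g(21,-13)=3705 g(21,-11)=10659 g(21,-9)=23256 g(21,-7)=38760 g(21,-5)=48450 g(21,-3)=41990 g(21,-1)=16796 g(21,1)=16796 g(21,3)=41990 g(21,5)=48450 g(21,7)=38760 g(21,9)=23256 g(21,11)=10659 g(21,13)=3705 g(21,15)=950 g(21,17)=170 g(21,19)=19 g(21,21)=1
t=22: g(22,-22)=1 g(22,-20)=20 g(22,-18)=189 g(22,-16)=1120 g(22,-14)=4655 g(22,-12)=14364 g(22,-10)=33915 g(22,-8)=62016 g(22,-6)=87210 g(22,-4)=90440 g(22,-2)=58786 g(22,2)=58786 g(22,4)=90440 g(22,6)=87210 g(22,8)=62016 g(22,10)=33915 g(22,12)=14364 g(22,14)=4655 g(22,16)=1120 g(22,18)=189 g(22,20)=20 g(22,22)=1
t=23: g(23,-23)=1 g(23,-21)=21 g(23,-19)=209 g(23,-17)=1309 g(23,-15)=5775 g(23,-13)=19019 g(23,-11)=48279 g(23,-9)=95931 g(23,-7)=149226 g(23,-5)=177650 g(23,-3)=149226 g(23,-1)=58786 g(23,1)=58786 g(23,3)=149226 g(23,5)=177650 g(23,7)=149226 g(23,9)=95931 g(23,11)=48279 g(23,13)=19019 g(23,15)=5775 g(23,17)=1309 g(23,19)=209 g(23,21)=21 g(23,23)=1
t=24: g(24,-24)=1 g(24,-22)=22 g(24,-20)=230 g(24,-18)=1518 g(24,-16)=7084 g(24,-14)=24794 g(24,-12)=67298 g(24,-10)=144210 g(24,-8)=245157 g(24,-6)=326876 g(24,-4)=326876 g(24,-2)=208012 g(24,2)=208012 g(24,4)=326876 g(24,6)=326876 g(24,8)=245157 g(24,10)=144210 g(24,12)=67298 g(24,14)=24794 g(24,16)=7084 g(24,18)=1518 g(24,20)=230 g(24,22)=22 g(24,24)=1
Paths never hitting 0: Σ_s g(24,s) = 2704156
Paths hitting 0: 2^24 - 2704156 = 14073060
P = 14073060/16777216 = 3518265/4194304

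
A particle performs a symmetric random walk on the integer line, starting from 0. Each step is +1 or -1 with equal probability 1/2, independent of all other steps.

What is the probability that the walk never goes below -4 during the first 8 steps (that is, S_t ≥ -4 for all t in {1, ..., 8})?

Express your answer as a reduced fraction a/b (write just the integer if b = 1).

Answer: 119/128

Derivation:
Let f(t,s) = #length-t paths at position s with S_1..S_t all ≥ -4.
f(t,s) = f(t-1,s-1) + f(t-1,s+1) for s ≥ -4; f(t,s) = 0 for s < -4.
t=0: f(0,0)=1
t=1: f(1,-1)=1 f(1,1)=1
t=2: f(2,-2)=1 f(2,0)=2 f(2,2)=1
t=3: f(3,-3)=1 f(3,-1)=3 f(3,1)=3 f(3,3)=1
t=4: f(4,-4)=1 f(4,-2)=4 f(4,0)=6 f(4,2)=4 f(4,4)=1
t=5: f(5,-3)=5 f(5,-1)=10 f(5,1)=10 f(5,3)=5 f(5,5)=1
t=6: f(6,-4)=5 f(6,-2)=15 f(6,0)=20 f(6,2)=15 f(6,4)=6 f(6,6)=1
t=7: f(7,-3)=20 f(7,-1)=35 f(7,1)=35 f(7,3)=21 f(7,5)=7 f(7,7)=1
t=8: f(8,-4)=20 f(8,-2)=55 f(8,0)=70 f(8,2)=56 f(8,4)=28 f(8,6)=8 f(8,8)=1
Σ_s f(8,s) = 238
P = 238/256 = 119/128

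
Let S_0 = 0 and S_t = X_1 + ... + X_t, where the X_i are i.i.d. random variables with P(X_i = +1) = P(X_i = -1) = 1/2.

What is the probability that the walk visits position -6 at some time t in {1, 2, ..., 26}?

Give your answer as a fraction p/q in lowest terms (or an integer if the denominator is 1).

Count via complement. Let g(t,s) = #length-t paths at position s with S_1..S_t all ≠ -6.
g(t,s) = g(t-1,s-1) + g(t-1,s+1) for s ≠ -6; g(t,-6) = 0.
t=0: g(0,0)=1
t=1: g(1,-1)=1 g(1,1)=1
t=2: g(2,-2)=1 g(2,0)=2 g(2,2)=1
t=3: g(3,-3)=1 g(3,-1)=3 g(3,1)=3 g(3,3)=1
t=4: g(4,-4)=1 g(4,-2)=4 g(4,0)=6 g(4,2)=4 g(4,4)=1
t=5: g(5,-5)=1 g(5,-3)=5 g(5,-1)=10 g(5,1)=10 g(5,3)=5 g(5,5)=1
t=6: g(6,-4)=6 g(6,-2)=15 g(6,0)=20 g(6,2)=15 g(6,4)=6 g(6,6)=1
t=7: g(7,-5)=6 g(7,-3)=21 g(7,-1)=35 g(7,1)=35 g(7,3)=21 g(7,5)=7 g(7,7)=1
t=8: g(8,-4)=27 g(8,-2)=56 g(8,0)=70 g(8,2)=56 g(8,4)=28 g(8,6)=8 g(8,8)=1
t=9: g(9,-5)=27 g(9,-3)=83 g(9,-1)=126 g(9,1)=126 g(9,3)=84 g(9,5)=36 g(9,7)=9 g(9,9)=1
t=10: g(10,-4)=110 g(10,-2)=209 g(10,0)=252 g(10,2)=210 g(10,4)=120 g(10,6)=45 g(10,8)=10 g(10,10)=1
t=11: g(11,-5)=110 g(11,-3)=319 g(11,-1)=461 g(11,1)=462 g(11,3)=330 g(11,5)=165 g(11,7)=55 g(11,9)=11 g(11,11)=1
t=12: g(12,-4)=429 g(12,-2)=780 g(12,0)=923 g(12,2)=792 g(12,4)=495 g(12,6)=220 g(12,8)=66 g(12,10)=12 g(12,12)=1
t=13: g(13,-5)=429 g(13,-3)=1209 g(13,-1)=1703 g(13,1)=1715 g(13,3)=1287 g(13,5)=715 g(13,7)=286 g(13,9)=78 g(13,11)=13 g(13,13)=1
t=14: g(14,-4)=1638 g(14,-2)=2912 g(14,0)=3418 g(14,2)=3002 g(14,4)=2002 g(14,6)=1001 g(14,8)=364 g(14,10)=91 g(14,12)=14 g(14,14)=1
t=15: g(15,-5)=1638 g(15,-3)=4550 g(15,-1)=6330 g(15,1)=6420 g(15,3)=5004 g(15,5)=3003 g(15,7)=1365 g(15,9)=455 g(15,11)=105 g(15,13)=15 g(15,15)=1
t=16: g(16,-4)=6188 g(16,-2)=10880 g(16,0)=12750 g(16,2)=11424 g(16,4)=8007 g(16,6)=4368 g(16,8)=1820 g(16,10)=560 g(16,12)=120 g(16,14)=16 g(16,16)=1
t=17: g(17,-5)=6188 g(17,-3)=17068 g(17,-1)=23630 g(17,1)=24174 g(17,3)=19431 g(17,5)=12375 g(17,7)=6188 g(17,9)=2380 g(17,11)=680 g(17,13)=136 g(17,15)=17 g(17,17)=1
t=18: g(18,-4)=23256 g(18,-2)=40698 g(18,0)=47804 g(18,2)=43605 g(18,4)=31806 g(18,6)=18563 g(18,8)=8568 g(18,10)=3060 g(18,12)=816 g(18,14)=153 g(18,16)=18 g(18,18)=1
t=19: g(19,-5)=23256 g(19,-3)=63954 g(19,-1)=88502 g(19,1)=91409 g(19,3)=75411 g(19,5)=50369 g(19,7)=27131 g(19,9)=11628 g(19,11)=3876 g(19,13)=969 g(19,15)=171 g(19,17)=19 g(19,19)=1
t=20: g(20,-4)=87210 g(20,-2)=152456 g(20,0)=179911 g(20,2)=166820 g(20,4)=125780 g(20,6)=77500 g(20,8)=38759 g(20,10)=15504 g(20,12)=4845 g(20,14)=1140 g(20,16)=190 g(20,18)=20 g(20,20)=1
t=21: g(21,-5)=87210 g(21,-3)=239666 g(21,-1)=332367 g(21,1)=346731 g(21,3)=292600 g(21,5)=203280 g(21,7)=116259 g(21,9)=54263 g(21,11)=20349 g(21,13)=5985 g(21,15)=1330 g(21,17)=210 g(21,19)=21 g(21,21)=1
t=22: g(22,-4)=326876 g(22,-2)=572033 g(22,0)=679098 g(22,2)=639331 g(22,4)=495880 g(22,6)=319539 g(22,8)=170522 g(22,10)=74612 g(22,12)=26334 g(22,14)=7315 g(22,16)=1540 g(22,18)=231 g(22,20)=22 g(22,22)=1
t=23: g(23,-5)=326876 g(23,-3)=898909 g(23,-1)=1251131 g(23,1)=1318429 g(23,3)=1135211 g(23,5)=815419 g(23,7)=490061 g(23,9)=245134 g(23,11)=100946 g(23,13)=33649 g(23,15)=8855 g(23,17)=1771 g(23,19)=253 g(23,21)=23 g(23,23)=1
t=24: g(24,-4)=1225785 g(24,-2)=2150040 g(24,0)=2569560 g(24,2)=2453640 g(24,4)=1950630 g(24,6)=1305480 g(24,8)=735195 g(24,10)=346080 g(24,12)=134595 g(24,14)=42504 g(24,16)=10626 g(24,18)=2024 g(24,20)=276 g(24,22)=24 g(24,24)=1
t=25: g(25,-5)=1225785 g(25,-3)=3375825 g(25,-1)=4719600 g(25,1)=5023200 g(25,3)=4404270 g(25,5)=3256110 g(25,7)=2040675 g(25,9)=1081275 g(25,11)=480675 g(25,13)=177099 g(25,15)=53130 g(25,17)=12650 g(25,19)=2300 g(25,21)=300 g(25,23)=25 g(25,25)=1
t=26: g(26,-4)=4601610 g(26,-2)=8095425 g(26,0)=9742800 g(26,2)=9427470 g(26,4)=7660380 g(26,6)=5296785 g(26,8)=3121950 g(26,10)=1561950 g(26,12)=657774 g(26,14)=230229 g(26,16)=65780 g(26,18)=14950 g(26,20)=2600 g(26,22)=325 g(26,24)=26 g(26,26)=1
Paths never hitting -6: Σ_s g(26,s) = 50480055
Paths hitting -6: 2^26 - 50480055 = 16628809
P = 16628809/67108864 = 16628809/67108864

Answer: 16628809/67108864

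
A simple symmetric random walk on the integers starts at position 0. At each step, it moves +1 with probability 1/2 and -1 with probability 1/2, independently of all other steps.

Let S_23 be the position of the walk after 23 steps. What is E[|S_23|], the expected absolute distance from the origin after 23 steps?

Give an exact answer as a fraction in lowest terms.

S_23 takes values m ≡ 1 (mod 2) with |m| ≤ 23; P(S_23=m) = C(23,(23+m)/2)/2^23.
Total paths: 2^23 = 8388608
Distribution: P(S=-23)=1/8388608, P(S=-21)=23/8388608, P(S=-19)=253/8388608, P(S=-17)=1771/8388608, P(S=-15)=8855/8388608, P(S=-13)=33649/8388608, P(S=-11)=100947/8388608, P(S=-9)=245157/8388608, P(S=-7)=490314/8388608, P(S=-5)=817190/8388608, P(S=-3)=1144066/8388608, P(S=-1)=1352078/8388608, P(S=1)=1352078/8388608, P(S=3)=1144066/8388608, P(S=5)=817190/8388608, P(S=7)=490314/8388608, P(S=9)=245157/8388608, P(S=11)=100947/8388608, P(S=13)=33649/8388608, P(S=15)=8855/8388608, P(S=17)=1771/8388608, P(S=19)=253/8388608, P(S=21)=23/8388608, P(S=23)=1/8388608
E[|S_23|] = Σ_m |m|·P(S_23=m) = 32449872/8388608 = 2028117/524288

Answer: 2028117/524288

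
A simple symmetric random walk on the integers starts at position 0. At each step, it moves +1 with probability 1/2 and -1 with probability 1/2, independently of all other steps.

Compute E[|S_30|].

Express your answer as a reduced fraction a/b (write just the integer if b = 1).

S_30 takes values m ≡ 0 (mod 2) with |m| ≤ 30; P(S_30=m) = C(30,(30+m)/2)/2^30.
Total paths: 2^30 = 1073741824
Distribution: P(S=-30)=1/1073741824, P(S=-28)=30/1073741824, P(S=-26)=435/1073741824, P(S=-24)=4060/1073741824, P(S=-22)=27405/1073741824, P(S=-20)=142506/1073741824, P(S=-18)=593775/1073741824, P(S=-16)=2035800/1073741824, P(S=-14)=5852925/1073741824, P(S=-12)=14307150/1073741824, P(S=-10)=30045015/1073741824, P(S=-8)=54627300/1073741824, P(S=-6)=86493225/1073741824, P(S=-4)=119759850/1073741824, P(S=-2)=145422675/1073741824, P(S=0)=155117520/1073741824, P(S=2)=145422675/1073741824, P(S=4)=119759850/1073741824, P(S=6)=86493225/1073741824, P(S=8)=54627300/1073741824, P(S=10)=30045015/1073741824, P(S=12)=14307150/1073741824, P(S=14)=5852925/1073741824, P(S=16)=2035800/1073741824, P(S=18)=593775/1073741824, P(S=20)=142506/1073741824, P(S=22)=27405/1073741824, P(S=24)=4060/1073741824, P(S=26)=435/1073741824, P(S=28)=30/1073741824, P(S=30)=1/1073741824
E[|S_30|] = Σ_m |m|·P(S_30=m) = 4653525600/1073741824 = 145422675/33554432

Answer: 145422675/33554432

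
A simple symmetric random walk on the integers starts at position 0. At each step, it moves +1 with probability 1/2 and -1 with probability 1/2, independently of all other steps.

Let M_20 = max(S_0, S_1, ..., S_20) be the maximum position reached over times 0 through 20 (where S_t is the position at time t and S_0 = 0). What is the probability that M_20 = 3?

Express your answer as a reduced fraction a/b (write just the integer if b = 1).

Answer: 62985/524288

Derivation:
Let M_20 = max(S_0,...,S_20). Use the reflection principle: for j ≥ 1, #{paths with M_20 ≥ j} = #{S_20 ≥ j} + #{S_20 ≥ j+1}.
By reflection, #{M_20 ≥ 3} = #{S_20 ≥ 3} + #{S_20 ≥ 4} = 263950 + 263950 = 527900.
#{M_20 ≥ 4} = #{S_20 ≥ 4} + #{S_20 ≥ 5} = 263950 + 137980 = 401930.
#{M_20 = 3} = 527900 - 401930 = 125970.
P(M_20 = 3) = 125970/1048576 = 62985/524288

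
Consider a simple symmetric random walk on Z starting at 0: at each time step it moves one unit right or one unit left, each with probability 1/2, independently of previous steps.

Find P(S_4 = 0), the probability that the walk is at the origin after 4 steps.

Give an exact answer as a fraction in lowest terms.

To return to 0 after 4 steps: need exactly 2 steps of +1 and 2 of -1.
Favorable paths: C(4,2) = 6
Total paths: 2^4 = 16
P = 6/16 = 3/8

Answer: 3/8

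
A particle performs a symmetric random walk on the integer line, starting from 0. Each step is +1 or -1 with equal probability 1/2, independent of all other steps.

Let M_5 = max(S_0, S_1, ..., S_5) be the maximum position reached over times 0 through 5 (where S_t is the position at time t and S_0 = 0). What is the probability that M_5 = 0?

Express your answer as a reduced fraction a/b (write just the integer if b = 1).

Answer: 5/16

Derivation:
Let M_5 = max(S_0,...,S_5). Use the reflection principle: for j ≥ 1, #{paths with M_5 ≥ j} = #{S_5 ≥ j} + #{S_5 ≥ j+1}.
P(M_5 ≥ 0) = 1 since S_0 = 0, so #{M_5 ≥ 0} = 32.
#{M_5 ≥ 1} = #{S_5 ≥ 1} + #{S_5 ≥ 2} = 16 + 6 = 22.
#{M_5 = 0} = 32 - 22 = 10.
P(M_5 = 0) = 10/32 = 5/16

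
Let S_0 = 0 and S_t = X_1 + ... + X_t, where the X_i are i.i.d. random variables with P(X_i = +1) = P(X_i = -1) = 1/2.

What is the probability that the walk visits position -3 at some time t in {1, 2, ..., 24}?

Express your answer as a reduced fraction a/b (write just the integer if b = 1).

Count via complement. Let g(t,s) = #length-t paths at position s with S_1..S_t all ≠ -3.
g(t,s) = g(t-1,s-1) + g(t-1,s+1) for s ≠ -3; g(t,-3) = 0.
t=0: g(0,0)=1
t=1: g(1,-1)=1 g(1,1)=1
t=2: g(2,-2)=1 g(2,0)=2 g(2,2)=1
t=3: g(3,-1)=3 g(3,1)=3 g(3,3)=1
t=4: g(4,-2)=3 g(4,0)=6 g(4,2)=4 g(4,4)=1
t=5: g(5,-1)=9 g(5,1)=10 g(5,3)=5 g(5,5)=1
t=6: g(6,-2)=9 g(6,0)=19 g(6,2)=15 g(6,4)=6 g(6,6)=1
t=7: g(7,-1)=28 g(7,1)=34 g(7,3)=21 g(7,5)=7 g(7,7)=1
t=8: g(8,-2)=28 g(8,0)=62 g(8,2)=55 g(8,4)=28 g(8,6)=8 g(8,8)=1
t=9: g(9,-1)=90 g(9,1)=117 g(9,3)=83 g(9,5)=36 g(9,7)=9 g(9,9)=1
t=10: g(10,-2)=90 g(10,0)=207 g(10,2)=200 g(10,4)=119 g(10,6)=45 g(10,8)=10 g(10,10)=1
t=11: g(11,-1)=297 g(11,1)=407 g(11,3)=319 g(11,5)=164 g(11,7)=55 g(11,9)=11 g(11,11)=1
t=12: g(12,-2)=297 g(12,0)=704 g(12,2)=726 g(12,4)=483 g(12,6)=219 g(12,8)=66 g(12,10)=12 g(12,12)=1
t=13: g(13,-1)=1001 g(13,1)=1430 g(13,3)=1209 g(13,5)=702 g(13,7)=285 g(13,9)=78 g(13,11)=13 g(13,13)=1
t=14: g(14,-2)=1001 g(14,0)=2431 g(14,2)=2639 g(14,4)=1911 g(14,6)=987 g(14,8)=363 g(14,10)=91 g(14,12)=14 g(14,14)=1
t=15: g(15,-1)=3432 g(15,1)=5070 g(15,3)=4550 g(15,5)=2898 g(15,7)=1350 g(15,9)=454 g(15,11)=105 g(15,13)=15 g(15,15)=1
t=16: g(16,-2)=3432 g(16,0)=8502 g(16,2)=9620 g(16,4)=7448 g(16,6)=4248 g(16,8)=1804 g(16,10)=559 g(16,12)=120 g(16,14)=16 g(16,16)=1
t=17: g(17,-1)=11934 g(17,1)=18122 g(17,3)=17068 g(17,5)=11696 g(17,7)=6052 g(17,9)=2363 g(17,11)=679 g(17,13)=136 g(17,15)=17 g(17,17)=1
t=18: g(18,-2)=11934 g(18,0)=30056 g(18,2)=35190 g(18,4)=28764 g(18,6)=17748 g(18,8)=8415 g(18,10)=3042 g(18,12)=815 g(18,14)=153 g(18,16)=18 g(18,18)=1
t=19: g(19,-1)=41990 g(19,1)=65246 g(19,3)=63954 g(19,5)=46512 g(19,7)=26163 g(19,9)=11457 g(19,11)=3857 g(19,13)=968 g(19,15)=171 g(19,17)=19 g(19,19)=1
t=20: g(20,-2)=41990 g(20,0)=107236 g(20,2)=129200 g(20,4)=110466 g(20,6)=72675 g(20,8)=37620 g(20,10)=15314 g(20,12)=4825 g(20,14)=1139 g(20,16)=190 g(20,18)=20 g(20,20)=1
t=21: g(21,-1)=149226 g(21,1)=236436 g(21,3)=239666 g(21,5)=183141 g(21,7)=110295 g(21,9)=52934 g(21,11)=20139 g(21,13)=5964 g(21,15)=1329 g(21,17)=210 g(21,19)=21 g(21,21)=1
t=22: g(22,-2)=149226 g(22,0)=385662 g(22,2)=476102 g(22,4)=422807 g(22,6)=293436 g(22,8)=163229 g(22,10)=73073 g(22,12)=26103 g(22,14)=7293 g(22,16)=1539 g(22,18)=231 g(22,20)=22 g(22,22)=1
t=23: g(23,-1)=534888 g(23,1)=861764 g(23,3)=898909 g(23,5)=716243 g(23,7)=456665 g(23,9)=236302 g(23,11)=99176 g(23,13)=33396 g(23,15)=8832 g(23,17)=1770 g(23,19)=253 g(23,21)=23 g(23,23)=1
t=24: g(24,-2)=534888 g(24,0)=1396652 g(24,2)=1760673 g(24,4)=1615152 g(24,6)=1172908 g(24,8)=692967 g(24,10)=335478 g(24,12)=132572 g(24,14)=42228 g(24,16)=10602 g(24,18)=2023 g(24,20)=276 g(24,22)=24 g(24,24)=1
Paths never hitting -3: Σ_s g(24,s) = 7696444
Paths hitting -3: 2^24 - 7696444 = 9080772
P = 9080772/16777216 = 2270193/4194304

Answer: 2270193/4194304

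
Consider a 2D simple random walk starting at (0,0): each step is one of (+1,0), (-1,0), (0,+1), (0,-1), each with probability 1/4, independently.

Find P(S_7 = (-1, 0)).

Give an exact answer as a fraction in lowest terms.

Answer: 1225/16384

Derivation:
Let h be the number of horizontal steps (so 7-h are vertical). To end at (-1,0) need (h-1)/2 right-steps and ((7-h)+0)/2 up-steps.
Sum over h with 1 ≤ h ≤ 7, h ≡ 1 (mod 2), 7-h ≡ 0 (mod 2):
h=1: C(7,1)·C(1,0)·C(6,3) = 7·1·20 = 140
h=3: C(7,3)·C(3,1)·C(4,2) = 35·3·6 = 630
h=5: C(7,5)·C(5,2)·C(2,1) = 21·10·2 = 420
h=7: C(7,7)·C(7,3)·C(0,0) = 1·35·1 = 35
Total favorable: 1225
Total paths: 4^7 = 16384
P = 1225/16384 = 1225/16384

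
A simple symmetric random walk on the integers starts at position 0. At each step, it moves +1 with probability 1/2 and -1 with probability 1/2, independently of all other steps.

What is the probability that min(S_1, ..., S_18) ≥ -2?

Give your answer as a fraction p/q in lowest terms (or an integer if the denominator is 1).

Let f(t,s) = #length-t paths at position s with S_1..S_t all ≥ -2.
f(t,s) = f(t-1,s-1) + f(t-1,s+1) for s ≥ -2; f(t,s) = 0 for s < -2.
t=0: f(0,0)=1
t=1: f(1,-1)=1 f(1,1)=1
t=2: f(2,-2)=1 f(2,0)=2 f(2,2)=1
t=3: f(3,-1)=3 f(3,1)=3 f(3,3)=1
t=4: f(4,-2)=3 f(4,0)=6 f(4,2)=4 f(4,4)=1
t=5: f(5,-1)=9 f(5,1)=10 f(5,3)=5 f(5,5)=1
t=6: f(6,-2)=9 f(6,0)=19 f(6,2)=15 f(6,4)=6 f(6,6)=1
t=7: f(7,-1)=28 f(7,1)=34 f(7,3)=21 f(7,5)=7 f(7,7)=1
t=8: f(8,-2)=28 f(8,0)=62 f(8,2)=55 f(8,4)=28 f(8,6)=8 f(8,8)=1
t=9: f(9,-1)=90 f(9,1)=117 f(9,3)=83 f(9,5)=36 f(9,7)=9 f(9,9)=1
t=10: f(10,-2)=90 f(10,0)=207 f(10,2)=200 f(10,4)=119 f(10,6)=45 f(10,8)=10 f(10,10)=1
t=11: f(11,-1)=297 f(11,1)=407 f(11,3)=319 f(11,5)=164 f(11,7)=55 f(11,9)=11 f(11,11)=1
t=12: f(12,-2)=297 f(12,0)=704 f(12,2)=726 f(12,4)=483 f(12,6)=219 f(12,8)=66 f(12,10)=12 f(12,12)=1
t=13: f(13,-1)=1001 f(13,1)=1430 f(13,3)=1209 f(13,5)=702 f(13,7)=285 f(13,9)=78 f(13,11)=13 f(13,13)=1
t=14: f(14,-2)=1001 f(14,0)=2431 f(14,2)=2639 f(14,4)=1911 f(14,6)=987 f(14,8)=363 f(14,10)=91 f(14,12)=14 f(14,14)=1
t=15: f(15,-1)=3432 f(15,1)=5070 f(15,3)=4550 f(15,5)=2898 f(15,7)=1350 f(15,9)=454 f(15,11)=105 f(15,13)=15 f(15,15)=1
t=16: f(16,-2)=3432 f(16,0)=8502 f(16,2)=9620 f(16,4)=7448 f(16,6)=4248 f(16,8)=1804 f(16,10)=559 f(16,12)=120 f(16,14)=16 f(16,16)=1
t=17: f(17,-1)=11934 f(17,1)=18122 f(17,3)=17068 f(17,5)=11696 f(17,7)=6052 f(17,9)=2363 f(17,11)=679 f(17,13)=136 f(17,15)=17 f(17,17)=1
t=18: f(18,-2)=11934 f(18,0)=30056 f(18,2)=35190 f(18,4)=28764 f(18,6)=17748 f(18,8)=8415 f(18,10)=3042 f(18,12)=815 f(18,14)=153 f(18,16)=18 f(18,18)=1
Σ_s f(18,s) = 136136
P = 136136/262144 = 17017/32768

Answer: 17017/32768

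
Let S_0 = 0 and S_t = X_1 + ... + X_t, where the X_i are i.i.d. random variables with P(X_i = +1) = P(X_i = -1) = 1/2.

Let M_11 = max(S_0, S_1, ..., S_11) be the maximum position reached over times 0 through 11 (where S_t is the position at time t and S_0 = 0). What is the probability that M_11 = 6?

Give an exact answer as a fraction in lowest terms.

Answer: 55/2048

Derivation:
Let M_11 = max(S_0,...,S_11). Use the reflection principle: for j ≥ 1, #{paths with M_11 ≥ j} = #{S_11 ≥ j} + #{S_11 ≥ j+1}.
By reflection, #{M_11 ≥ 6} = #{S_11 ≥ 6} + #{S_11 ≥ 7} = 67 + 67 = 134.
#{M_11 ≥ 7} = #{S_11 ≥ 7} + #{S_11 ≥ 8} = 67 + 12 = 79.
#{M_11 = 6} = 134 - 79 = 55.
P(M_11 = 6) = 55/2048 = 55/2048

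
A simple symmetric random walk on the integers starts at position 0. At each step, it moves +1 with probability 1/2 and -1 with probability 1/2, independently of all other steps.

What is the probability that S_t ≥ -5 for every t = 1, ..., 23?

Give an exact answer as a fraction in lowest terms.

Let f(t,s) = #length-t paths at position s with S_1..S_t all ≥ -5.
f(t,s) = f(t-1,s-1) + f(t-1,s+1) for s ≥ -5; f(t,s) = 0 for s < -5.
t=0: f(0,0)=1
t=1: f(1,-1)=1 f(1,1)=1
t=2: f(2,-2)=1 f(2,0)=2 f(2,2)=1
t=3: f(3,-3)=1 f(3,-1)=3 f(3,1)=3 f(3,3)=1
t=4: f(4,-4)=1 f(4,-2)=4 f(4,0)=6 f(4,2)=4 f(4,4)=1
t=5: f(5,-5)=1 f(5,-3)=5 f(5,-1)=10 f(5,1)=10 f(5,3)=5 f(5,5)=1
t=6: f(6,-4)=6 f(6,-2)=15 f(6,0)=20 f(6,2)=15 f(6,4)=6 f(6,6)=1
t=7: f(7,-5)=6 f(7,-3)=21 f(7,-1)=35 f(7,1)=35 f(7,3)=21 f(7,5)=7 f(7,7)=1
t=8: f(8,-4)=27 f(8,-2)=56 f(8,0)=70 f(8,2)=56 f(8,4)=28 f(8,6)=8 f(8,8)=1
t=9: f(9,-5)=27 f(9,-3)=83 f(9,-1)=126 f(9,1)=126 f(9,3)=84 f(9,5)=36 f(9,7)=9 f(9,9)=1
t=10: f(10,-4)=110 f(10,-2)=209 f(10,0)=252 f(10,2)=210 f(10,4)=120 f(10,6)=45 f(10,8)=10 f(10,10)=1
t=11: f(11,-5)=110 f(11,-3)=319 f(11,-1)=461 f(11,1)=462 f(11,3)=330 f(11,5)=165 f(11,7)=55 f(11,9)=11 f(11,11)=1
t=12: f(12,-4)=429 f(12,-2)=780 f(12,0)=923 f(12,2)=792 f(12,4)=495 f(12,6)=220 f(12,8)=66 f(12,10)=12 f(12,12)=1
t=13: f(13,-5)=429 f(13,-3)=1209 f(13,-1)=1703 f(13,1)=1715 f(13,3)=1287 f(13,5)=715 f(13,7)=286 f(13,9)=78 f(13,11)=13 f(13,13)=1
t=14: f(14,-4)=1638 f(14,-2)=2912 f(14,0)=3418 f(14,2)=3002 f(14,4)=2002 f(14,6)=1001 f(14,8)=364 f(14,10)=91 f(14,12)=14 f(14,14)=1
t=15: f(15,-5)=1638 f(15,-3)=4550 f(15,-1)=6330 f(15,1)=6420 f(15,3)=5004 f(15,5)=3003 f(15,7)=1365 f(15,9)=455 f(15,11)=105 f(15,13)=15 f(15,15)=1
t=16: f(16,-4)=6188 f(16,-2)=10880 f(16,0)=12750 f(16,2)=11424 f(16,4)=8007 f(16,6)=4368 f(16,8)=1820 f(16,10)=560 f(16,12)=120 f(16,14)=16 f(16,16)=1
t=17: f(17,-5)=6188 f(17,-3)=17068 f(17,-1)=23630 f(17,1)=24174 f(17,3)=19431 f(17,5)=12375 f(17,7)=6188 f(17,9)=2380 f(17,11)=680 f(17,13)=136 f(17,15)=17 f(17,17)=1
t=18: f(18,-4)=23256 f(18,-2)=40698 f(18,0)=47804 f(18,2)=43605 f(18,4)=31806 f(18,6)=18563 f(18,8)=8568 f(18,10)=3060 f(18,12)=816 f(18,14)=153 f(18,16)=18 f(18,18)=1
t=19: f(19,-5)=23256 f(19,-3)=63954 f(19,-1)=88502 f(19,1)=91409 f(19,3)=75411 f(19,5)=50369 f(19,7)=27131 f(19,9)=11628 f(19,11)=3876 f(19,13)=969 f(19,15)=171 f(19,17)=19 f(19,19)=1
t=20: f(20,-4)=87210 f(20,-2)=152456 f(20,0)=179911 f(20,2)=166820 f(20,4)=125780 f(20,6)=77500 f(20,8)=38759 f(20,10)=15504 f(20,12)=4845 f(20,14)=1140 f(20,16)=190 f(20,18)=20 f(20,20)=1
t=21: f(21,-5)=87210 f(21,-3)=239666 f(21,-1)=332367 f(21,1)=346731 f(21,3)=292600 f(21,5)=203280 f(21,7)=116259 f(21,9)=54263 f(21,11)=20349 f(21,13)=5985 f(21,15)=1330 f(21,17)=210 f(21,19)=21 f(21,21)=1
t=22: f(22,-4)=326876 f(22,-2)=572033 f(22,0)=679098 f(22,2)=639331 f(22,4)=495880 f(22,6)=319539 f(22,8)=170522 f(22,10)=74612 f(22,12)=26334 f(22,14)=7315 f(22,16)=1540 f(22,18)=231 f(22,20)=22 f(22,22)=1
t=23: f(23,-5)=326876 f(23,-3)=898909 f(23,-1)=1251131 f(23,1)=1318429 f(23,3)=1135211 f(23,5)=815419 f(23,7)=490061 f(23,9)=245134 f(23,11)=100946 f(23,13)=33649 f(23,15)=8855 f(23,17)=1771 f(23,19)=253 f(23,21)=23 f(23,23)=1
Σ_s f(23,s) = 6626668
P = 6626668/8388608 = 1656667/2097152

Answer: 1656667/2097152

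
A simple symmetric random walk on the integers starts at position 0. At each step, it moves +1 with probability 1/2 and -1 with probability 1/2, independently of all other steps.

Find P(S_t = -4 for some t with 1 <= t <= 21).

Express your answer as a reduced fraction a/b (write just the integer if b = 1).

Answer: 200965/524288

Derivation:
Count via complement. Let g(t,s) = #length-t paths at position s with S_1..S_t all ≠ -4.
g(t,s) = g(t-1,s-1) + g(t-1,s+1) for s ≠ -4; g(t,-4) = 0.
t=0: g(0,0)=1
t=1: g(1,-1)=1 g(1,1)=1
t=2: g(2,-2)=1 g(2,0)=2 g(2,2)=1
t=3: g(3,-3)=1 g(3,-1)=3 g(3,1)=3 g(3,3)=1
t=4: g(4,-2)=4 g(4,0)=6 g(4,2)=4 g(4,4)=1
t=5: g(5,-3)=4 g(5,-1)=10 g(5,1)=10 g(5,3)=5 g(5,5)=1
t=6: g(6,-2)=14 g(6,0)=20 g(6,2)=15 g(6,4)=6 g(6,6)=1
t=7: g(7,-3)=14 g(7,-1)=34 g(7,1)=35 g(7,3)=21 g(7,5)=7 g(7,7)=1
t=8: g(8,-2)=48 g(8,0)=69 g(8,2)=56 g(8,4)=28 g(8,6)=8 g(8,8)=1
t=9: g(9,-3)=48 g(9,-1)=117 g(9,1)=125 g(9,3)=84 g(9,5)=36 g(9,7)=9 g(9,9)=1
t=10: g(10,-2)=165 g(10,0)=242 g(10,2)=209 g(10,4)=120 g(10,6)=45 g(10,8)=10 g(10,10)=1
t=11: g(11,-3)=165 g(11,-1)=407 g(11,1)=451 g(11,3)=329 g(11,5)=165 g(11,7)=55 g(11,9)=11 g(11,11)=1
t=12: g(12,-2)=572 g(12,0)=858 g(12,2)=780 g(12,4)=494 g(12,6)=220 g(12,8)=66 g(12,10)=12 g(12,12)=1
t=13: g(13,-3)=572 g(13,-1)=1430 g(13,1)=1638 g(13,3)=1274 g(13,5)=714 g(13,7)=286 g(13,9)=78 g(13,11)=13 g(13,13)=1
t=14: g(14,-2)=2002 g(14,0)=3068 g(14,2)=2912 g(14,4)=1988 g(14,6)=1000 g(14,8)=364 g(14,10)=91 g(14,12)=14 g(14,14)=1
t=15: g(15,-3)=2002 g(15,-1)=5070 g(15,1)=5980 g(15,3)=4900 g(15,5)=2988 g(15,7)=1364 g(15,9)=455 g(15,11)=105 g(15,13)=15 g(15,15)=1
t=16: g(16,-2)=7072 g(16,0)=11050 g(16,2)=10880 g(16,4)=7888 g(16,6)=4352 g(16,8)=1819 g(16,10)=560 g(16,12)=120 g(16,14)=16 g(16,16)=1
t=17: g(17,-3)=7072 g(17,-1)=18122 g(17,1)=21930 g(17,3)=18768 g(17,5)=12240 g(17,7)=6171 g(17,9)=2379 g(17,11)=680 g(17,13)=136 g(17,15)=17 g(17,17)=1
t=18: g(18,-2)=25194 g(18,0)=40052 g(18,2)=40698 g(18,4)=31008 g(18,6)=18411 g(18,8)=8550 g(18,10)=3059 g(18,12)=816 g(18,14)=153 g(18,16)=18 g(18,18)=1
t=19: g(19,-3)=25194 g(19,-1)=65246 g(19,1)=80750 g(19,3)=71706 g(19,5)=49419 g(19,7)=26961 g(19,9)=11609 g(19,11)=3875 g(19,13)=969 g(19,15)=171 g(19,17)=19 g(19,19)=1
t=20: g(20,-2)=90440 g(20,0)=145996 g(20,2)=152456 g(20,4)=121125 g(20,6)=76380 g(20,8)=38570 g(20,10)=15484 g(20,12)=4844 g(20,14)=1140 g(20,16)=190 g(20,18)=20 g(20,20)=1
t=21: g(21,-3)=90440 g(21,-1)=236436 g(21,1)=298452 g(21,3)=273581 g(21,5)=197505 g(21,7)=114950 g(21,9)=54054 g(21,11)=20328 g(21,13)=5984 g(21,15)=1330 g(21,17)=210 g(21,19)=21 g(21,21)=1
Paths never hitting -4: Σ_s g(21,s) = 1293292
Paths hitting -4: 2^21 - 1293292 = 803860
P = 803860/2097152 = 200965/524288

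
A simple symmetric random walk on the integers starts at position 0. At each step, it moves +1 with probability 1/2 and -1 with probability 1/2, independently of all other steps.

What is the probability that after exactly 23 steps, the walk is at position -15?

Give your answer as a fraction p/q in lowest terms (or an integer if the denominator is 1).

To reach position -15 after 23 steps: need 4 steps of +1 and 19 of -1.
Favorable paths: C(23,4) = 8855
Total paths: 2^23 = 8388608
P = 8855/8388608 = 8855/8388608

Answer: 8855/8388608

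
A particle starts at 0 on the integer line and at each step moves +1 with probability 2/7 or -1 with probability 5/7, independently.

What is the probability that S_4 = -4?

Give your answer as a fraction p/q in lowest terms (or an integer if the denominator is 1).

Answer: 625/2401

Derivation:
To reach position -4 after 4 steps: need 0 steps of +1 and 4 steps of -1.
Number of such sequences: C(4,0) = 1
Each has probability (2/7)^0 · (5/7)^4 = 625/2401
P = 1 · 625/2401 = 625/2401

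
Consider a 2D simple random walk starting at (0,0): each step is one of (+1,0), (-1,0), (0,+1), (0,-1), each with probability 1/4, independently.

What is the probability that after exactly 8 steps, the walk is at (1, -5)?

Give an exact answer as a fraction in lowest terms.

Answer: 7/2048

Derivation:
Let h be the number of horizontal steps (so 8-h are vertical). To end at (1,-5) need (h+1)/2 right-steps and ((8-h)-5)/2 up-steps.
Sum over h with 1 ≤ h ≤ 3, h ≡ 1 (mod 2), 8-h ≡ 1 (mod 2):
h=1: C(8,1)·C(1,1)·C(7,1) = 8·1·7 = 56
h=3: C(8,3)·C(3,2)·C(5,0) = 56·3·1 = 168
Total favorable: 224
Total paths: 4^8 = 65536
P = 224/65536 = 7/2048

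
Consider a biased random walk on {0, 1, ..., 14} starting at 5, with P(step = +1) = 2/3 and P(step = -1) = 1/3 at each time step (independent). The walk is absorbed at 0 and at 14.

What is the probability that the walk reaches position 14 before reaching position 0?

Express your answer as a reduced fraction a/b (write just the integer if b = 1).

Biased walk: p = 2/3, q = 1/3, r = q/p = 1/2
Gambler's ruin: P(hit 14 before 0 | start at 5) = (1 - r^a)/(1 - r^N)
r^5 = 1/32; r^14 = 1/16384
P = (1 - 1/32) / (1 - 1/16384) = 31/32 / 16383/16384 = 15872/16383

Answer: 15872/16383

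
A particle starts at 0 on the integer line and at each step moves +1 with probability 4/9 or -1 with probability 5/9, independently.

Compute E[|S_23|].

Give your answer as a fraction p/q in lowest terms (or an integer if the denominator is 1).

Answer: 4316330863599727456943/984770902183611232881

Derivation:
S_23 takes values m ≡ 1 (mod 2) with |m| ≤ 23; P(S_23=m) = C(23,(23+m)/2) · (4/9)^((23+m)/2) · (5/9)^((23-m)/2).
Distribution: P(S=-23)=11920928955078125/8862938119652501095929, P(S=-21)=219345092773437500/8862938119652501095929, P(S=-19)=1930236816406250000/8862938119652501095929, P(S=-17)=10809326171875000000/8862938119652501095929, P(S=-15)=43237304687500000000/8862938119652501095929, P(S=-13)=131441406250000000000/8862938119652501095929, P(S=-11)=105153125000000000000/2954312706550833698643, P(S=-9)=204297500000000000000/2954312706550833698643, P(S=-7)=326876000000000000000/2954312706550833698643, P(S=-5)=1307504000000000000000/8862938119652501095929, P(S=-3)=1464404480000000000000/8862938119652501095929, P(S=-1)=1384527872000000000000/8862938119652501095929, P(S=1)=1107622297600000000000/8862938119652501095929, P(S=3)=749775093760000000000/8862938119652501095929, P(S=5)=428442910720000000000/8862938119652501095929, P(S=7)=68550865715200000000/2954312706550833698643, P(S=9)=27420346286080000000/2954312706550833698643, P(S=11)=9032584658944000000/2954312706550833698643, P(S=13)=7226067727155200000/8862938119652501095929, P(S=15)=1521277416243200000/8862938119652501095929, P(S=17)=243404386598912000/8862938119652501095929, P(S=19)=27817644182732800/8862938119652501095929, P(S=21)=2023101395107840/8862938119652501095929, P(S=23)=70368744177664/8862938119652501095929
E[|S_23|] = Σ_m |m|·P(S_23=m) = 4316330863599727456943/984770902183611232881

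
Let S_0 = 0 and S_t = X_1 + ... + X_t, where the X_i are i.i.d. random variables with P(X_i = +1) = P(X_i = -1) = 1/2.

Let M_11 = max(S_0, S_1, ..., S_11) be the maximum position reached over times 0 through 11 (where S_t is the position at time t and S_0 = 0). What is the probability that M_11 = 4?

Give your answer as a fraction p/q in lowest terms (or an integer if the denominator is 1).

Answer: 165/2048

Derivation:
Let M_11 = max(S_0,...,S_11). Use the reflection principle: for j ≥ 1, #{paths with M_11 ≥ j} = #{S_11 ≥ j} + #{S_11 ≥ j+1}.
By reflection, #{M_11 ≥ 4} = #{S_11 ≥ 4} + #{S_11 ≥ 5} = 232 + 232 = 464.
#{M_11 ≥ 5} = #{S_11 ≥ 5} + #{S_11 ≥ 6} = 232 + 67 = 299.
#{M_11 = 4} = 464 - 299 = 165.
P(M_11 = 4) = 165/2048 = 165/2048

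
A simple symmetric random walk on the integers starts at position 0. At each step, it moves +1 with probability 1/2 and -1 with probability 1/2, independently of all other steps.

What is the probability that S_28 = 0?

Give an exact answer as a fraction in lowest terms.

To return to 0 after 28 steps: need exactly 14 steps of +1 and 14 of -1.
Favorable paths: C(28,14) = 40116600
Total paths: 2^28 = 268435456
P = 40116600/268435456 = 5014575/33554432

Answer: 5014575/33554432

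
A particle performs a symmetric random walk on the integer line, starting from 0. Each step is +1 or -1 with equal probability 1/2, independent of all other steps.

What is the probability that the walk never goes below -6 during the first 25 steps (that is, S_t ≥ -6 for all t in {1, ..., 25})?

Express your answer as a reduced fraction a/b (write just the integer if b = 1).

Let f(t,s) = #length-t paths at position s with S_1..S_t all ≥ -6.
f(t,s) = f(t-1,s-1) + f(t-1,s+1) for s ≥ -6; f(t,s) = 0 for s < -6.
t=0: f(0,0)=1
t=1: f(1,-1)=1 f(1,1)=1
t=2: f(2,-2)=1 f(2,0)=2 f(2,2)=1
t=3: f(3,-3)=1 f(3,-1)=3 f(3,1)=3 f(3,3)=1
t=4: f(4,-4)=1 f(4,-2)=4 f(4,0)=6 f(4,2)=4 f(4,4)=1
t=5: f(5,-5)=1 f(5,-3)=5 f(5,-1)=10 f(5,1)=10 f(5,3)=5 f(5,5)=1
t=6: f(6,-6)=1 f(6,-4)=6 f(6,-2)=15 f(6,0)=20 f(6,2)=15 f(6,4)=6 f(6,6)=1
t=7: f(7,-5)=7 f(7,-3)=21 f(7,-1)=35 f(7,1)=35 f(7,3)=21 f(7,5)=7 f(7,7)=1
t=8: f(8,-6)=7 f(8,-4)=28 f(8,-2)=56 f(8,0)=70 f(8,2)=56 f(8,4)=28 f(8,6)=8 f(8,8)=1
t=9: f(9,-5)=35 f(9,-3)=84 f(9,-1)=126 f(9,1)=126 f(9,3)=84 f(9,5)=36 f(9,7)=9 f(9,9)=1
t=10: f(10,-6)=35 f(10,-4)=119 f(10,-2)=210 f(10,0)=252 f(10,2)=210 f(10,4)=120 f(10,6)=45 f(10,8)=10 f(10,10)=1
t=11: f(11,-5)=154 f(11,-3)=329 f(11,-1)=462 f(11,1)=462 f(11,3)=330 f(11,5)=165 f(11,7)=55 f(11,9)=11 f(11,11)=1
t=12: f(12,-6)=154 f(12,-4)=483 f(12,-2)=791 f(12,0)=924 f(12,2)=792 f(12,4)=495 f(12,6)=220 f(12,8)=66 f(12,10)=12 f(12,12)=1
t=13: f(13,-5)=637 f(13,-3)=1274 f(13,-1)=1715 f(13,1)=1716 f(13,3)=1287 f(13,5)=715 f(13,7)=286 f(13,9)=78 f(13,11)=13 f(13,13)=1
t=14: f(14,-6)=637 f(14,-4)=1911 f(14,-2)=2989 f(14,0)=3431 f(14,2)=3003 f(14,4)=2002 f(14,6)=1001 f(14,8)=364 f(14,10)=91 f(14,12)=14 f(14,14)=1
t=15: f(15,-5)=2548 f(15,-3)=4900 f(15,-1)=6420 f(15,1)=6434 f(15,3)=5005 f(15,5)=3003 f(15,7)=1365 f(15,9)=455 f(15,11)=105 f(15,13)=15 f(15,15)=1
t=16: f(16,-6)=2548 f(16,-4)=7448 f(16,-2)=11320 f(16,0)=12854 f(16,2)=11439 f(16,4)=8008 f(16,6)=4368 f(16,8)=1820 f(16,10)=560 f(16,12)=120 f(16,14)=16 f(16,16)=1
t=17: f(17,-5)=9996 f(17,-3)=18768 f(17,-1)=24174 f(17,1)=24293 f(17,3)=19447 f(17,5)=12376 f(17,7)=6188 f(17,9)=2380 f(17,11)=680 f(17,13)=136 f(17,15)=17 f(17,17)=1
t=18: f(18,-6)=9996 f(18,-4)=28764 f(18,-2)=42942 f(18,0)=48467 f(18,2)=43740 f(18,4)=31823 f(18,6)=18564 f(18,8)=8568 f(18,10)=3060 f(18,12)=816 f(18,14)=153 f(18,16)=18 f(18,18)=1
t=19: f(19,-5)=38760 f(19,-3)=71706 f(19,-1)=91409 f(19,1)=92207 f(19,3)=75563 f(19,5)=50387 f(19,7)=27132 f(19,9)=11628 f(19,11)=3876 f(19,13)=969 f(19,15)=171 f(19,17)=19 f(19,19)=1
t=20: f(20,-6)=38760 f(20,-4)=110466 f(20,-2)=163115 f(20,0)=183616 f(20,2)=167770 f(20,4)=125950 f(20,6)=77519 f(20,8)=38760 f(20,10)=15504 f(20,12)=4845 f(20,14)=1140 f(20,16)=190 f(20,18)=20 f(20,20)=1
t=21: f(21,-5)=149226 f(21,-3)=273581 f(21,-1)=346731 f(21,1)=351386 f(21,3)=293720 f(21,5)=203469 f(21,7)=116279 f(21,9)=54264 f(21,11)=20349 f(21,13)=5985 f(21,15)=1330 f(21,17)=210 f(21,19)=21 f(21,21)=1
t=22: f(22,-6)=149226 f(22,-4)=422807 f(22,-2)=620312 f(22,0)=698117 f(22,2)=645106 f(22,4)=497189 f(22,6)=319748 f(22,8)=170543 f(22,10)=74613 f(22,12)=26334 f(22,14)=7315 f(22,16)=1540 f(22,18)=231 f(22,20)=22 f(22,22)=1
t=23: f(23,-5)=572033 f(23,-3)=1043119 f(23,-1)=1318429 f(23,1)=1343223 f(23,3)=1142295 f(23,5)=816937 f(23,7)=490291 f(23,9)=245156 f(23,11)=100947 f(23,13)=33649 f(23,15)=8855 f(23,17)=1771 f(23,19)=253 f(23,21)=23 f(23,23)=1
t=24: f(24,-6)=572033 f(24,-4)=1615152 f(24,-2)=2361548 f(24,0)=2661652 f(24,2)=2485518 f(24,4)=1959232 f(24,6)=1307228 f(24,8)=735447 f(24,10)=346103 f(24,12)=134596 f(24,14)=42504 f(24,16)=10626 f(24,18)=2024 f(24,20)=276 f(24,22)=24 f(24,24)=1
t=25: f(25,-5)=2187185 f(25,-3)=3976700 f(25,-1)=5023200 f(25,1)=5147170 f(25,3)=4444750 f(25,5)=3266460 f(25,7)=2042675 f(25,9)=1081550 f(25,11)=480699 f(25,13)=177100 f(25,15)=53130 f(25,17)=12650 f(25,19)=2300 f(25,21)=300 f(25,23)=25 f(25,25)=1
Σ_s f(25,s) = 27895895
P = 27895895/33554432 = 27895895/33554432

Answer: 27895895/33554432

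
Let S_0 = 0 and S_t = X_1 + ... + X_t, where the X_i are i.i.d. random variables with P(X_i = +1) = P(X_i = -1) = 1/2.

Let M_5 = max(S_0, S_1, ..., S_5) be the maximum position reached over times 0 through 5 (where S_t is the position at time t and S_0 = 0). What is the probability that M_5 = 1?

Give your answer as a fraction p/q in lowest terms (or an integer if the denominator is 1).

Answer: 5/16

Derivation:
Let M_5 = max(S_0,...,S_5). Use the reflection principle: for j ≥ 1, #{paths with M_5 ≥ j} = #{S_5 ≥ j} + #{S_5 ≥ j+1}.
By reflection, #{M_5 ≥ 1} = #{S_5 ≥ 1} + #{S_5 ≥ 2} = 16 + 6 = 22.
#{M_5 ≥ 2} = #{S_5 ≥ 2} + #{S_5 ≥ 3} = 6 + 6 = 12.
#{M_5 = 1} = 22 - 12 = 10.
P(M_5 = 1) = 10/32 = 5/16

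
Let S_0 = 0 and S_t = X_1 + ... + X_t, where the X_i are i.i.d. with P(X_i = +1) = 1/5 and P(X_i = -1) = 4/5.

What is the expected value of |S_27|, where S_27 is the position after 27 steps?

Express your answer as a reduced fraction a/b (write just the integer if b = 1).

Answer: 24140908838834147403/1490116119384765625

Derivation:
S_27 takes values m ≡ 1 (mod 2) with |m| ≤ 27; P(S_27=m) = C(27,(27+m)/2) · (1/5)^((27+m)/2) · (4/5)^((27-m)/2).
Distribution: P(S=-27)=18014398509481984/7450580596923828125, P(S=-25)=121597189939003392/7450580596923828125, P(S=-23)=395190867301761024/7450580596923828125, P(S=-21)=32932572275146752/298023223876953125, P(S=-19)=49398858412720128/298023223876953125, P(S=-17)=284043435873140736/1490116119384765625, P(S=-15)=260373149550379008/1490116119384765625, P(S=-13)=195279862162784256/1490116119384765625, P(S=-11)=24409982770348032/298023223876953125, P(S=-9)=12883046462128128/298023223876953125, P(S=-7)=28986854539788288/1490116119384765625, P(S=-5)=11199466526736384/1490116119384765625, P(S=-3)=3733155508912128/1490116119384765625, P(S=-1)=215374356283392/298023223876953125, P(S=1)=53843589070848/298023223876953125, P(S=3)=58330554826752/1490116119384765625, P(S=5)=10936979030016/1490116119384765625, P(S=7)=1769217196032/1490116119384765625, P(S=9)=49144922112/298023223876953125, P(S=11)=5819793408/298023223876953125, P(S=13)=2909896704/1490116119384765625, P(S=15)=242491392/1490116119384765625, P(S=17)=16533504/1490116119384765625, P(S=19)=179712/298023223876953125, P(S=21)=7488/298023223876953125, P(S=23)=5616/7450580596923828125, P(S=25)=108/7450580596923828125, P(S=27)=1/7450580596923828125
E[|S_27|] = Σ_m |m|·P(S_27=m) = 24140908838834147403/1490116119384765625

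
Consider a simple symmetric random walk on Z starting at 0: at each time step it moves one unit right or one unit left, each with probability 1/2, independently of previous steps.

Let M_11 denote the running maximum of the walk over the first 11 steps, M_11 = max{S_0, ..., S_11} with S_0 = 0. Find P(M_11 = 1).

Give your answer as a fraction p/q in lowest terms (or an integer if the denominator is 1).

Answer: 231/1024

Derivation:
Let M_11 = max(S_0,...,S_11). Use the reflection principle: for j ≥ 1, #{paths with M_11 ≥ j} = #{S_11 ≥ j} + #{S_11 ≥ j+1}.
By reflection, #{M_11 ≥ 1} = #{S_11 ≥ 1} + #{S_11 ≥ 2} = 1024 + 562 = 1586.
#{M_11 ≥ 2} = #{S_11 ≥ 2} + #{S_11 ≥ 3} = 562 + 562 = 1124.
#{M_11 = 1} = 1586 - 1124 = 462.
P(M_11 = 1) = 462/2048 = 231/1024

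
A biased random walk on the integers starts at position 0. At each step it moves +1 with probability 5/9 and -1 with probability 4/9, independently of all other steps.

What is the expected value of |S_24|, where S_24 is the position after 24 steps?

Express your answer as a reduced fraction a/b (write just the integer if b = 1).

S_24 takes values m ≡ 0 (mod 2) with |m| ≤ 24; P(S_24=m) = C(24,(24+m)/2) · (5/9)^((24+m)/2) · (4/9)^((24-m)/2).
Distribution: P(S=-24)=281474976710656/79766443076872509863361, P(S=-22)=2814749767106560/26588814358957503287787, P(S=-20)=40462027902156800/26588814358957503287787, P(S=-18)=1112705767309312000/79766443076872509863361, P(S=-16)=2434043865989120000/26588814358957503287787, P(S=-14)=12170219329945600000/26588814358957503287787, P(S=-12)=144521354543104000000/79766443076872509863361, P(S=-10)=51614769479680000000/8862938119652501095929, P(S=-8)=137101731430400000000/8862938119652501095929, P(S=-6)=2742034628608000000000/79766443076872509863361, P(S=-4)=1713771642880000000000/26588814358957503287787, P(S=-2)=2726454886400000000000/26588814358957503287787, P(S=0)=11076222976000000000000/79766443076872509863361, P(S=2)=4260085760000000000000/26588814358957503287787, P(S=4)=4184012800000000000000/26588814358957503287787, P(S=6)=10460032000000000000000/79766443076872509863361, P(S=8)=817190000000000000000/8862938119652501095929, P(S=10)=480700000000000000000/8862938119652501095929, P(S=12)=2103062500000000000000/79766443076872509863361, P(S=14)=276718750000000000000/26588814358957503287787, P(S=16)=86474609375000000000/26588814358957503287787, P(S=18)=61767578125000000000/79766443076872509863361, P(S=20)=3509521484375000000/26588814358957503287787, P(S=22)=381469726562500000/26588814358957503287787, P(S=24)=59604644775390625/79766443076872509863361
E[|S_24|] = Σ_m |m|·P(S_24=m) = 117755331121940147482568/26588814358957503287787

Answer: 117755331121940147482568/26588814358957503287787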